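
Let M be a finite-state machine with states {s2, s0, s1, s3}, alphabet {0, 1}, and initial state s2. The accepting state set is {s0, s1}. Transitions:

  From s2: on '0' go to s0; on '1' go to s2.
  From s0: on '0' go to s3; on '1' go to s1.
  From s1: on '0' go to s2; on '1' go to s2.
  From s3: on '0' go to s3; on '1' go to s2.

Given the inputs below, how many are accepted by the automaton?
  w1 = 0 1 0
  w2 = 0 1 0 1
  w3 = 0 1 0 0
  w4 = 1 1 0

w1: Trace: s2 -0-> s0 -1-> s1 -0-> s2  → end s2, rejected
w2: Trace: s2 -0-> s0 -1-> s1 -0-> s2 -1-> s2  → end s2, rejected
w3: Trace: s2 -0-> s0 -1-> s1 -0-> s2 -0-> s0  → end s0, accepted
w4: Trace: s2 -1-> s2 -1-> s2 -0-> s0  → end s0, accepted

2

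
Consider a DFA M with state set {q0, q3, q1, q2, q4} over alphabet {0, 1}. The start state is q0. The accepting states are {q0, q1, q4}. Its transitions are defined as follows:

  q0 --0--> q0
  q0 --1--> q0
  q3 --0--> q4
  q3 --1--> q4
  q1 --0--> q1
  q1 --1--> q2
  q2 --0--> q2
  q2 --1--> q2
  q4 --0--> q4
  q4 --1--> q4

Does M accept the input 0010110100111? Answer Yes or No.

Yes

Trace: q0 -0-> q0 -0-> q0 -1-> q0 -0-> q0 -1-> q0 -1-> q0 -0-> q0 -1-> q0 -0-> q0 -0-> q0 -1-> q0 -1-> q0 -1-> q0
End state q0 is accepting.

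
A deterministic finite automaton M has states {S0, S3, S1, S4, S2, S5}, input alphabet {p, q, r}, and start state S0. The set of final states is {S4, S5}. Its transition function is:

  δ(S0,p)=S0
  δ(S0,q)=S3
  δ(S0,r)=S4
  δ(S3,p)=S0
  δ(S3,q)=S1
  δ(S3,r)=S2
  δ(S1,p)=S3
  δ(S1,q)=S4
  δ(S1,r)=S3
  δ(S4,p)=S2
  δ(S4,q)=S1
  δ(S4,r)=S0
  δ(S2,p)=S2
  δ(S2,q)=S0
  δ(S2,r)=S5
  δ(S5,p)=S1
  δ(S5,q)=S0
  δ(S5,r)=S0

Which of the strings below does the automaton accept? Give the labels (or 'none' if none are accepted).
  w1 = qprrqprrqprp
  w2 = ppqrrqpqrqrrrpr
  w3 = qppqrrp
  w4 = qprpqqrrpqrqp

w2

w1:
  start at S0
  read 'q': S0 → S3
  read 'p': S3 → S0
  read 'r': S0 → S4
  read 'r': S4 → S0
  read 'q': S0 → S3
  read 'p': S3 → S0
  read 'r': S0 → S4
  read 'r': S4 → S0
  read 'q': S0 → S3
  read 'p': S3 → S0
  read 'r': S0 → S4
  read 'p': S4 → S2
  end S2, rejected
w2:
  start at S0
  read 'p': S0 → S0
  read 'p': S0 → S0
  read 'q': S0 → S3
  read 'r': S3 → S2
  read 'r': S2 → S5
  read 'q': S5 → S0
  read 'p': S0 → S0
  read 'q': S0 → S3
  read 'r': S3 → S2
  read 'q': S2 → S0
  read 'r': S0 → S4
  read 'r': S4 → S0
  read 'r': S0 → S4
  read 'p': S4 → S2
  read 'r': S2 → S5
  end S5, accepted
w3:
  start at S0
  read 'q': S0 → S3
  read 'p': S3 → S0
  read 'p': S0 → S0
  read 'q': S0 → S3
  read 'r': S3 → S2
  read 'r': S2 → S5
  read 'p': S5 → S1
  end S1, rejected
w4:
  start at S0
  read 'q': S0 → S3
  read 'p': S3 → S0
  read 'r': S0 → S4
  read 'p': S4 → S2
  read 'q': S2 → S0
  read 'q': S0 → S3
  read 'r': S3 → S2
  read 'r': S2 → S5
  read 'p': S5 → S1
  read 'q': S1 → S4
  read 'r': S4 → S0
  read 'q': S0 → S3
  read 'p': S3 → S0
  end S0, rejected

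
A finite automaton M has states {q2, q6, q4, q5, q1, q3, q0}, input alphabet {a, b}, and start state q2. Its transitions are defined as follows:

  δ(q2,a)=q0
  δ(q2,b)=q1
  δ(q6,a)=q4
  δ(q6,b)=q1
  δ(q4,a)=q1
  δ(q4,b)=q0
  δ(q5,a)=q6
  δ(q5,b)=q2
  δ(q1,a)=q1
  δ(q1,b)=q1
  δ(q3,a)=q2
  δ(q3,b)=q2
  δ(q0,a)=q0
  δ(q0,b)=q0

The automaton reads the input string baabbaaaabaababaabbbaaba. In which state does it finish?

q1

start at q2
read 'b': q2 → q1
read 'a': q1 → q1
read 'a': q1 → q1
read 'b': q1 → q1
read 'b': q1 → q1
read 'a': q1 → q1
read 'a': q1 → q1
read 'a': q1 → q1
read 'a': q1 → q1
read 'b': q1 → q1
read 'a': q1 → q1
read 'a': q1 → q1
read 'b': q1 → q1
read 'a': q1 → q1
read 'b': q1 → q1
read 'a': q1 → q1
read 'a': q1 → q1
read 'b': q1 → q1
read 'b': q1 → q1
read 'b': q1 → q1
read 'a': q1 → q1
read 'a': q1 → q1
read 'b': q1 → q1
read 'a': q1 → q1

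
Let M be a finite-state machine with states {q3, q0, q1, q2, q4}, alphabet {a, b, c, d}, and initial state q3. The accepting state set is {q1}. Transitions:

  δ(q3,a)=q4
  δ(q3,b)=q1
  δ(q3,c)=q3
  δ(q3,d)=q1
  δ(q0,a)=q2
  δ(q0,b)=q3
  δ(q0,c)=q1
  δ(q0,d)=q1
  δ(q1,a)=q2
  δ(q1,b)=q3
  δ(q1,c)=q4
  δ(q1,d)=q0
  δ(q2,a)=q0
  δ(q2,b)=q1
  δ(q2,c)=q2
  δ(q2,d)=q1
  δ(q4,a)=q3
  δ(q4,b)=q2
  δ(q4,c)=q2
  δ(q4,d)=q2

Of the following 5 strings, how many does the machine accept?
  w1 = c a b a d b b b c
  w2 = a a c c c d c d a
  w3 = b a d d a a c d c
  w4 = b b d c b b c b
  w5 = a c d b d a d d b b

w1: Trace: q3 -c-> q3 -a-> q4 -b-> q2 -a-> q0 -d-> q1 -b-> q3 -b-> q1 -b-> q3 -c-> q3  → end q3, rejected
w2: Trace: q3 -a-> q4 -a-> q3 -c-> q3 -c-> q3 -c-> q3 -d-> q1 -c-> q4 -d-> q2 -a-> q0  → end q0, rejected
w3: Trace: q3 -b-> q1 -a-> q2 -d-> q1 -d-> q0 -a-> q2 -a-> q0 -c-> q1 -d-> q0 -c-> q1  → end q1, accepted
w4: Trace: q3 -b-> q1 -b-> q3 -d-> q1 -c-> q4 -b-> q2 -b-> q1 -c-> q4 -b-> q2  → end q2, rejected
w5: Trace: q3 -a-> q4 -c-> q2 -d-> q1 -b-> q3 -d-> q1 -a-> q2 -d-> q1 -d-> q0 -b-> q3 -b-> q1  → end q1, accepted

2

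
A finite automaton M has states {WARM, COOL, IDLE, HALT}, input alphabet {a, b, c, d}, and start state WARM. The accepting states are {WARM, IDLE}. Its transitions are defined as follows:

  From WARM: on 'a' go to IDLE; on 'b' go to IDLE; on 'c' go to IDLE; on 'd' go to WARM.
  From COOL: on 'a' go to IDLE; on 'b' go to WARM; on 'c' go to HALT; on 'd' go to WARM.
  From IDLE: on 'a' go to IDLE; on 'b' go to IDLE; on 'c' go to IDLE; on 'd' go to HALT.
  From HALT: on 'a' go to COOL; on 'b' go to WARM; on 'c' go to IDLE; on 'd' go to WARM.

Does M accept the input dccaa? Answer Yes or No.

Yes

start at WARM
read 'd': WARM → WARM
read 'c': WARM → IDLE
read 'c': IDLE → IDLE
read 'a': IDLE → IDLE
read 'a': IDLE → IDLE
End state IDLE is accepting.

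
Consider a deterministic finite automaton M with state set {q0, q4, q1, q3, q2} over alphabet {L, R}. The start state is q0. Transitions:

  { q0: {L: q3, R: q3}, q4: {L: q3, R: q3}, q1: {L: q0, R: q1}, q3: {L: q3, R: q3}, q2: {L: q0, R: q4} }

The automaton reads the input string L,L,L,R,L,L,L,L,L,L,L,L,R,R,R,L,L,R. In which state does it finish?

q3

q0 → q3 → q3 → q3 → q3 → q3 → q3 → q3 → q3 → q3 → q3 → q3 → q3 → q3 → q3 → q3 → q3 → q3 → q3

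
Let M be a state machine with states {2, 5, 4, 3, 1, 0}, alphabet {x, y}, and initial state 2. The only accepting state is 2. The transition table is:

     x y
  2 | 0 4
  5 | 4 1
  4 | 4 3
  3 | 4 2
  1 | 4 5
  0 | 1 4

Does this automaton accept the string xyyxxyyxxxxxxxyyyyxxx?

start at 2
read 'x': 2 → 0
read 'y': 0 → 4
read 'y': 4 → 3
read 'x': 3 → 4
read 'x': 4 → 4
read 'y': 4 → 3
read 'y': 3 → 2
read 'x': 2 → 0
read 'x': 0 → 1
read 'x': 1 → 4
read 'x': 4 → 4
read 'x': 4 → 4
read 'x': 4 → 4
read 'x': 4 → 4
read 'y': 4 → 3
read 'y': 3 → 2
read 'y': 2 → 4
read 'y': 4 → 3
read 'x': 3 → 4
read 'x': 4 → 4
read 'x': 4 → 4
End state 4 is not accepting.

No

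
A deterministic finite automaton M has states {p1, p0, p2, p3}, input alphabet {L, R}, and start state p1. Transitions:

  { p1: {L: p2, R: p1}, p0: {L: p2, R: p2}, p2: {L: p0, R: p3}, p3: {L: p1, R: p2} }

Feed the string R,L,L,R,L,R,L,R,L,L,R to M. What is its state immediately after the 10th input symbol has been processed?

p1 → p1 → p2 → p0 → p2 → p0 → p2 → p0 → p2 → p0 → p2
After 10 symbols: p2.

p2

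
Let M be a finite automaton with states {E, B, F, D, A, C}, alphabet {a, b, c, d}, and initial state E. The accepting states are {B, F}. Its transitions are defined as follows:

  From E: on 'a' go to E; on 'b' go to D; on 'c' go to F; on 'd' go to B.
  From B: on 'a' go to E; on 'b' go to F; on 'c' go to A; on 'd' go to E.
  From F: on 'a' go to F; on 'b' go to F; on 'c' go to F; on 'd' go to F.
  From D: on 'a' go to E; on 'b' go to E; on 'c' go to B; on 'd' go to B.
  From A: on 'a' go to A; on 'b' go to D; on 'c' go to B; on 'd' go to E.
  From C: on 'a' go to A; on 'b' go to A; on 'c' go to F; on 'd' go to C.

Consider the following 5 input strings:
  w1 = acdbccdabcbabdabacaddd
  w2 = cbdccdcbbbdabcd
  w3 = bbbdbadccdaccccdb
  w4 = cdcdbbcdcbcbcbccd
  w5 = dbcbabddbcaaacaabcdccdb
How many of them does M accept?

5

w1: Trace: E -a-> E -c-> F -d-> F -b-> F -c-> F -c-> F -d-> F -a-> F -b-> F -c-> F -b-> F -a-> F -b-> F -d-> F -a-> F -b-> F -a-> F -c-> F -a-> F -d-> F -d-> F -d-> F  → end F, accepted
w2: Trace: E -c-> F -b-> F -d-> F -c-> F -c-> F -d-> F -c-> F -b-> F -b-> F -b-> F -d-> F -a-> F -b-> F -c-> F -d-> F  → end F, accepted
w3: Trace: E -b-> D -b-> E -b-> D -d-> B -b-> F -a-> F -d-> F -c-> F -c-> F -d-> F -a-> F -c-> F -c-> F -c-> F -c-> F -d-> F -b-> F  → end F, accepted
w4: Trace: E -c-> F -d-> F -c-> F -d-> F -b-> F -b-> F -c-> F -d-> F -c-> F -b-> F -c-> F -b-> F -c-> F -b-> F -c-> F -c-> F -d-> F  → end F, accepted
w5: Trace: E -d-> B -b-> F -c-> F -b-> F -a-> F -b-> F -d-> F -d-> F -b-> F -c-> F -a-> F -a-> F -a-> F -c-> F -a-> F -a-> F -b-> F -c-> F -d-> F -c-> F -c-> F -d-> F -b-> F  → end F, accepted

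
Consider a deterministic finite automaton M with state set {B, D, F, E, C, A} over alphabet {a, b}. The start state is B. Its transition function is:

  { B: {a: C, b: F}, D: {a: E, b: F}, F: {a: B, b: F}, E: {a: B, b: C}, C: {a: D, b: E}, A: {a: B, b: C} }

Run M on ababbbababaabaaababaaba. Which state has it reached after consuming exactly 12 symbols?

Trace: B -a-> C -b-> E -a-> B -b-> F -b-> F -b-> F -a-> B -b-> F -a-> B -b-> F -a-> B -a-> C
After 12 symbols: C.

C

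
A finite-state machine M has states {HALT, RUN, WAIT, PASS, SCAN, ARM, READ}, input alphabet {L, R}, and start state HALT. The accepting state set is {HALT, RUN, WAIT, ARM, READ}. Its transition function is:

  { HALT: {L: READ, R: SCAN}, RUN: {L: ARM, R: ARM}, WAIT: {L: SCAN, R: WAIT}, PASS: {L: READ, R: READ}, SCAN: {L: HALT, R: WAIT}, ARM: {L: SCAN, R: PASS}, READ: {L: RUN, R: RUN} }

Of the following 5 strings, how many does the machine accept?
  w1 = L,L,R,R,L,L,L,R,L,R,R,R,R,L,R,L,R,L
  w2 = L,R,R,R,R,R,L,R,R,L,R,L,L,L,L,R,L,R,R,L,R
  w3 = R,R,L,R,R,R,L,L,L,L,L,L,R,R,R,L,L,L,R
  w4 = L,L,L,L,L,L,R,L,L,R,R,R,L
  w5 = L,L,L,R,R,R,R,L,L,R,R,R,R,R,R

w1: Trace: HALT -L-> READ -L-> RUN -R-> ARM -R-> PASS -L-> READ -L-> RUN -L-> ARM -R-> PASS -L-> READ -R-> RUN -R-> ARM -R-> PASS -R-> READ -L-> RUN -R-> ARM -L-> SCAN -R-> WAIT -L-> SCAN  → end SCAN, rejected
w2: Trace: HALT -L-> READ -R-> RUN -R-> ARM -R-> PASS -R-> READ -R-> RUN -L-> ARM -R-> PASS -R-> READ -L-> RUN -R-> ARM -L-> SCAN -L-> HALT -L-> READ -L-> RUN -R-> ARM -L-> SCAN -R-> WAIT -R-> WAIT -L-> SCAN -R-> WAIT  → end WAIT, accepted
w3: Trace: HALT -R-> SCAN -R-> WAIT -L-> SCAN -R-> WAIT -R-> WAIT -R-> WAIT -L-> SCAN -L-> HALT -L-> READ -L-> RUN -L-> ARM -L-> SCAN -R-> WAIT -R-> WAIT -R-> WAIT -L-> SCAN -L-> HALT -L-> READ -R-> RUN  → end RUN, accepted
w4: Trace: HALT -L-> READ -L-> RUN -L-> ARM -L-> SCAN -L-> HALT -L-> READ -R-> RUN -L-> ARM -L-> SCAN -R-> WAIT -R-> WAIT -R-> WAIT -L-> SCAN  → end SCAN, rejected
w5: Trace: HALT -L-> READ -L-> RUN -L-> ARM -R-> PASS -R-> READ -R-> RUN -R-> ARM -L-> SCAN -L-> HALT -R-> SCAN -R-> WAIT -R-> WAIT -R-> WAIT -R-> WAIT -R-> WAIT  → end WAIT, accepted

3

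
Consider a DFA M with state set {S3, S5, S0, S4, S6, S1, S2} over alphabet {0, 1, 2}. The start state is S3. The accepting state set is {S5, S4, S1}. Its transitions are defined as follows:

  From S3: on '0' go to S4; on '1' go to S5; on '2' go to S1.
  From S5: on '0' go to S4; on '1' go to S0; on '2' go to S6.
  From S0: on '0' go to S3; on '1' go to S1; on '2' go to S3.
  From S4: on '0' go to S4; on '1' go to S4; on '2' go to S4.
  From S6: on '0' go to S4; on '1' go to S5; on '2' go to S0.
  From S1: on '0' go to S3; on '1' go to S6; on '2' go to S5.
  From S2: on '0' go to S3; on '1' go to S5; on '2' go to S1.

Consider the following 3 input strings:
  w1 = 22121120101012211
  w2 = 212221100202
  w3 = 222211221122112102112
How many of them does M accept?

w1: Trace: S3 -2-> S1 -2-> S5 -1-> S0 -2-> S3 -1-> S5 -1-> S0 -2-> S3 -0-> S4 -1-> S4 -0-> S4 -1-> S4 -0-> S4 -1-> S4 -2-> S4 -2-> S4 -1-> S4 -1-> S4  → end S4, accepted
w2: Trace: S3 -2-> S1 -1-> S6 -2-> S0 -2-> S3 -2-> S1 -1-> S6 -1-> S5 -0-> S4 -0-> S4 -2-> S4 -0-> S4 -2-> S4  → end S4, accepted
w3: Trace: S3 -2-> S1 -2-> S5 -2-> S6 -2-> S0 -1-> S1 -1-> S6 -2-> S0 -2-> S3 -1-> S5 -1-> S0 -2-> S3 -2-> S1 -1-> S6 -1-> S5 -2-> S6 -1-> S5 -0-> S4 -2-> S4 -1-> S4 -1-> S4 -2-> S4  → end S4, accepted

3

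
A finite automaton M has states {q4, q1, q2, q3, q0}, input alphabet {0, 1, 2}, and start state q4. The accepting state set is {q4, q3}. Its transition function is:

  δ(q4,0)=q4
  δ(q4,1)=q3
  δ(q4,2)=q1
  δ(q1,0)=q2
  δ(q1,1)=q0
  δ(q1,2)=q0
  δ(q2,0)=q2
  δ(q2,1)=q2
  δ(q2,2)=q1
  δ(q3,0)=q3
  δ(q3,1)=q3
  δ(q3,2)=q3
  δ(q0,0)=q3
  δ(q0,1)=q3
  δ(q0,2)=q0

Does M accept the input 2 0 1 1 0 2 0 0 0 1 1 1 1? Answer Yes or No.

No

start at q4
read '2': q4 → q1
read '0': q1 → q2
read '1': q2 → q2
read '1': q2 → q2
read '0': q2 → q2
read '2': q2 → q1
read '0': q1 → q2
read '0': q2 → q2
read '0': q2 → q2
read '1': q2 → q2
read '1': q2 → q2
read '1': q2 → q2
read '1': q2 → q2
End state q2 is not accepting.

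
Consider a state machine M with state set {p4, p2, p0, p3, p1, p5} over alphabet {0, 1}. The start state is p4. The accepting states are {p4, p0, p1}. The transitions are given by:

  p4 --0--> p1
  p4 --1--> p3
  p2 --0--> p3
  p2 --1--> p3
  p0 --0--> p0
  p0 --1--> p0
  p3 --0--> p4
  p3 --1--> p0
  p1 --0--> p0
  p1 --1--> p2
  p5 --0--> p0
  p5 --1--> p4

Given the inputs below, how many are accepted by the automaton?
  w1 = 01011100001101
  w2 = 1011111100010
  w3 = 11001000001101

w1: Trace: p4 -0-> p1 -1-> p2 -0-> p3 -1-> p0 -1-> p0 -1-> p0 -0-> p0 -0-> p0 -0-> p0 -0-> p0 -1-> p0 -1-> p0 -0-> p0 -1-> p0  → end p0, accepted
w2: Trace: p4 -1-> p3 -0-> p4 -1-> p3 -1-> p0 -1-> p0 -1-> p0 -1-> p0 -1-> p0 -0-> p0 -0-> p0 -0-> p0 -1-> p0 -0-> p0  → end p0, accepted
w3: Trace: p4 -1-> p3 -1-> p0 -0-> p0 -0-> p0 -1-> p0 -0-> p0 -0-> p0 -0-> p0 -0-> p0 -0-> p0 -1-> p0 -1-> p0 -0-> p0 -1-> p0  → end p0, accepted

3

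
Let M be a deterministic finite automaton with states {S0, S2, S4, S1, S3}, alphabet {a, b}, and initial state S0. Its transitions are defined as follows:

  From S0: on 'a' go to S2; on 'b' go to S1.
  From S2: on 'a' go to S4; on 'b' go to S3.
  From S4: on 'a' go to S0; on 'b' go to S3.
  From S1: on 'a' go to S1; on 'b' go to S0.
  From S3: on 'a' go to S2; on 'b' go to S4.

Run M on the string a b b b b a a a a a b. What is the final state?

S3

S0 → S2 → S3 → S4 → S3 → S4 → S0 → S2 → S4 → S0 → S2 → S3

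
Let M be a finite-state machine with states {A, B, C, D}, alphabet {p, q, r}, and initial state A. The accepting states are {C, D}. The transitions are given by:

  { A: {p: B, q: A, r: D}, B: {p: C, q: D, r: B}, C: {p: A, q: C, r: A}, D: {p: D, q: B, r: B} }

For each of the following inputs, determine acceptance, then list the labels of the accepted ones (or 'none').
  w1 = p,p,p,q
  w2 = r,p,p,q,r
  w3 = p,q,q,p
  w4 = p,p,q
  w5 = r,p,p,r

w3, w4

w1: Trace: A -p-> B -p-> C -p-> A -q-> A  → end A, rejected
w2: Trace: A -r-> D -p-> D -p-> D -q-> B -r-> B  → end B, rejected
w3: Trace: A -p-> B -q-> D -q-> B -p-> C  → end C, accepted
w4: Trace: A -p-> B -p-> C -q-> C  → end C, accepted
w5: Trace: A -r-> D -p-> D -p-> D -r-> B  → end B, rejected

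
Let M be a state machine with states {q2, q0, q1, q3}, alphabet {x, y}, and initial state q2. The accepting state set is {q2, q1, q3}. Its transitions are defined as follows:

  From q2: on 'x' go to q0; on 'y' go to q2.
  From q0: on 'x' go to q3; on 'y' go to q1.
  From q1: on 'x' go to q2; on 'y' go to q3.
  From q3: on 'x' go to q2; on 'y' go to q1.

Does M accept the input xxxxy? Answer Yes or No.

Yes

start at q2
read 'x': q2 → q0
read 'x': q0 → q3
read 'x': q3 → q2
read 'x': q2 → q0
read 'y': q0 → q1
End state q1 is accepting.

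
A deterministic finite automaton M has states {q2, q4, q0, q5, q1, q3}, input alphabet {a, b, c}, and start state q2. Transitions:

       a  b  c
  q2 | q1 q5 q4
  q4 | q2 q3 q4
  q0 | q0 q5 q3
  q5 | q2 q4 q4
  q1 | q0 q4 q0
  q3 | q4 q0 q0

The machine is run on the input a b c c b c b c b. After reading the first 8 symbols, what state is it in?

q4

q2 → q1 → q4 → q4 → q4 → q3 → q0 → q5 → q4
After 8 symbols: q4.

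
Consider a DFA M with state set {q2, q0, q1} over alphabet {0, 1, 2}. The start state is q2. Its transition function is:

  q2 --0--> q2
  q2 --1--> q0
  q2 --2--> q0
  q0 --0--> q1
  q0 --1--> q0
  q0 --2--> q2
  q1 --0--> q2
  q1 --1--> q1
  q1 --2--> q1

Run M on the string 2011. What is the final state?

start at q2
read '2': q2 → q0
read '0': q0 → q1
read '1': q1 → q1
read '1': q1 → q1

q1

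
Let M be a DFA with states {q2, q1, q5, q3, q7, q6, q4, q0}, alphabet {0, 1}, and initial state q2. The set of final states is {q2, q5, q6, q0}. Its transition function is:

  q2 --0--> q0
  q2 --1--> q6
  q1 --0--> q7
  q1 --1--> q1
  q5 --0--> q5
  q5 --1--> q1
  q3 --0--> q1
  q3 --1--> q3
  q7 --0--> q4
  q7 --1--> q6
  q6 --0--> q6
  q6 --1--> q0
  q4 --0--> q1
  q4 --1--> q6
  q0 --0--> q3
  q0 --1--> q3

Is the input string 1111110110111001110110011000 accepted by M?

No

q2 → q6 → q0 → q3 → q3 → q3 → q3 → q1 → q1 → q1 → q7 → q6 → q0 → q3 → q1 → q7 → q6 → q0 → q3 → q1 → q1 → q1 → q7 → q4 → q6 → q0 → q3 → q1 → q7
End state q7 is not accepting.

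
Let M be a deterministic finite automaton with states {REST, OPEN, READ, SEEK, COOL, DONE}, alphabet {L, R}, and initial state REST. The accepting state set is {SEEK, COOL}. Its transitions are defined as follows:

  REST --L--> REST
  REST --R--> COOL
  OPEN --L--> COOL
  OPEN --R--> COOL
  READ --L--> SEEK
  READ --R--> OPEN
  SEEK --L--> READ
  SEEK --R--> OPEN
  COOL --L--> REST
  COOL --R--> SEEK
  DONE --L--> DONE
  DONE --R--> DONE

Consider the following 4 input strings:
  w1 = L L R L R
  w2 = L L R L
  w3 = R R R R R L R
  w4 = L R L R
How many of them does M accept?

2

w1: REST → REST → REST → COOL → REST → COOL  → end COOL, accepted
w2: REST → REST → REST → COOL → REST  → end REST, rejected
w3: REST → COOL → SEEK → OPEN → COOL → SEEK → READ → OPEN  → end OPEN, rejected
w4: REST → REST → COOL → REST → COOL  → end COOL, accepted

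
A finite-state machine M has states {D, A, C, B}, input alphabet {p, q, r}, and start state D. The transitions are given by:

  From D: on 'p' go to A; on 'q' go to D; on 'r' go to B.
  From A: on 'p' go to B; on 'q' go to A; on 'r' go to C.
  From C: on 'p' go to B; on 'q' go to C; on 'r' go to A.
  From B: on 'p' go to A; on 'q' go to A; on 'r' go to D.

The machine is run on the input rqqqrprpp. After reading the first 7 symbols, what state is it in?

D

Trace: D -r-> B -q-> A -q-> A -q-> A -r-> C -p-> B -r-> D
After 7 symbols: D.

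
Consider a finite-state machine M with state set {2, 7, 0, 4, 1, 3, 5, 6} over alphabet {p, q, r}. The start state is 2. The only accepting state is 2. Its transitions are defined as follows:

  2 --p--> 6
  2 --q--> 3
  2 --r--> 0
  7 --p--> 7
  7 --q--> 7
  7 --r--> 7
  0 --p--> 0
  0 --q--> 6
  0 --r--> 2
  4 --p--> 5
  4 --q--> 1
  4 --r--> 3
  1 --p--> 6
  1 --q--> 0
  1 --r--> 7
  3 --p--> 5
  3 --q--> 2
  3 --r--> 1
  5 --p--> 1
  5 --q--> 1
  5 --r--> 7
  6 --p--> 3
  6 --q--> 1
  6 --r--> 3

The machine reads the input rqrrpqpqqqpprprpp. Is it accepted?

start at 2
read 'r': 2 → 0
read 'q': 0 → 6
read 'r': 6 → 3
read 'r': 3 → 1
read 'p': 1 → 6
read 'q': 6 → 1
read 'p': 1 → 6
read 'q': 6 → 1
read 'q': 1 → 0
read 'q': 0 → 6
read 'p': 6 → 3
read 'p': 3 → 5
read 'r': 5 → 7
read 'p': 7 → 7
read 'r': 7 → 7
read 'p': 7 → 7
read 'p': 7 → 7
End state 7 is not accepting.

No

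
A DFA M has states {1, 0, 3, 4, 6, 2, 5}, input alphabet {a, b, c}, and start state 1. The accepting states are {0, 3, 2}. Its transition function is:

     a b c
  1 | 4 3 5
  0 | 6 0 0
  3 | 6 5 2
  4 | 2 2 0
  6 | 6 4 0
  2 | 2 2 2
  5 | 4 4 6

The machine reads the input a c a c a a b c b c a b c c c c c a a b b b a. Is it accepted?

Yes

Trace: 1 -a-> 4 -c-> 0 -a-> 6 -c-> 0 -a-> 6 -a-> 6 -b-> 4 -c-> 0 -b-> 0 -c-> 0 -a-> 6 -b-> 4 -c-> 0 -c-> 0 -c-> 0 -c-> 0 -c-> 0 -a-> 6 -a-> 6 -b-> 4 -b-> 2 -b-> 2 -a-> 2
End state 2 is accepting.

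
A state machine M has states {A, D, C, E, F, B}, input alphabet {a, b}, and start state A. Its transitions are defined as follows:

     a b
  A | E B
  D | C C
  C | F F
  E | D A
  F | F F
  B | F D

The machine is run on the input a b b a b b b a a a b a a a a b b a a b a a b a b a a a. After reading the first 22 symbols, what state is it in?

start at A
read 'a': A → E
read 'b': E → A
read 'b': A → B
read 'a': B → F
read 'b': F → F
read 'b': F → F
read 'b': F → F
read 'a': F → F
read 'a': F → F
read 'a': F → F
read 'b': F → F
read 'a': F → F
read 'a': F → F
read 'a': F → F
read 'a': F → F
read 'b': F → F
read 'b': F → F
read 'a': F → F
read 'a': F → F
read 'b': F → F
read 'a': F → F
read 'a': F → F
After 22 symbols: F.

F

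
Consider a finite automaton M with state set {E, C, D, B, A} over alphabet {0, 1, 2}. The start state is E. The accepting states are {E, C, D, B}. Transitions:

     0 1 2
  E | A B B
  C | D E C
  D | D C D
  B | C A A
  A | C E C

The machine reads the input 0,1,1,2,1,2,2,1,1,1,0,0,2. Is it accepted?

Yes

start at E
read '0': E → A
read '1': A → E
read '1': E → B
read '2': B → A
read '1': A → E
read '2': E → B
read '2': B → A
read '1': A → E
read '1': E → B
read '1': B → A
read '0': A → C
read '0': C → D
read '2': D → D
End state D is accepting.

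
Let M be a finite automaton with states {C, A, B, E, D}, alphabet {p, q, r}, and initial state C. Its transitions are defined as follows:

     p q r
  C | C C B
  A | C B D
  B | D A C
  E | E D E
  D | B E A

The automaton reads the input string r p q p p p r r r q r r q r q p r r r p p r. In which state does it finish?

C → B → D → E → E → E → E → E → E → E → D → A → D → E → E → D → B → C → B → C → C → C → B

B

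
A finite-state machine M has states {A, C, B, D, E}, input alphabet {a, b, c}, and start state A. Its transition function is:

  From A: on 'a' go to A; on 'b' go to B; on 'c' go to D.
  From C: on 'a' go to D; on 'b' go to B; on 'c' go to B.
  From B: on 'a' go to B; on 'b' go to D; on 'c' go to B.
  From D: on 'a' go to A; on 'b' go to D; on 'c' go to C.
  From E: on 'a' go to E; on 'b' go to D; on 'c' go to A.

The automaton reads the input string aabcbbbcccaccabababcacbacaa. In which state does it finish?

B

start at A
read 'a': A → A
read 'a': A → A
read 'b': A → B
read 'c': B → B
read 'b': B → D
read 'b': D → D
read 'b': D → D
read 'c': D → C
read 'c': C → B
read 'c': B → B
read 'a': B → B
read 'c': B → B
read 'c': B → B
read 'a': B → B
read 'b': B → D
read 'a': D → A
read 'b': A → B
read 'a': B → B
read 'b': B → D
read 'c': D → C
read 'a': C → D
read 'c': D → C
read 'b': C → B
read 'a': B → B
read 'c': B → B
read 'a': B → B
read 'a': B → B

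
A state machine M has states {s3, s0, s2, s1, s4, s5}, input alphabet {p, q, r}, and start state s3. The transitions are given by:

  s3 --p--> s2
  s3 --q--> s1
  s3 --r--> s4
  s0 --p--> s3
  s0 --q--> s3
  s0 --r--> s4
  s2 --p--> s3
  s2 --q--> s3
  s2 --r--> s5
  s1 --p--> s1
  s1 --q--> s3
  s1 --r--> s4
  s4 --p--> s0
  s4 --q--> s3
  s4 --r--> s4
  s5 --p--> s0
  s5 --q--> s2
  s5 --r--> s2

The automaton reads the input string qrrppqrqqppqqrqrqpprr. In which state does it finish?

Trace: s3 -q-> s1 -r-> s4 -r-> s4 -p-> s0 -p-> s3 -q-> s1 -r-> s4 -q-> s3 -q-> s1 -p-> s1 -p-> s1 -q-> s3 -q-> s1 -r-> s4 -q-> s3 -r-> s4 -q-> s3 -p-> s2 -p-> s3 -r-> s4 -r-> s4

s4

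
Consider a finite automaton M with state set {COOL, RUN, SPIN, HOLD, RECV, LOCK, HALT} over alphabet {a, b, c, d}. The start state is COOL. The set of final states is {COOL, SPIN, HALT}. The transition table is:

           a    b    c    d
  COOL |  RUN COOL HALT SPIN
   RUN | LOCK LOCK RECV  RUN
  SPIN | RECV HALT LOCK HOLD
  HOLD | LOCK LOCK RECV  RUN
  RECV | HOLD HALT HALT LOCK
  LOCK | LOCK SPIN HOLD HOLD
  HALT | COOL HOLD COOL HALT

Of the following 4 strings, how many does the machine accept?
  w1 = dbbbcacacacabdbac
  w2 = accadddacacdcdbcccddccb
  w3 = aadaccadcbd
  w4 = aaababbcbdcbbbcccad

w1: Trace: COOL -d-> SPIN -b-> HALT -b-> HOLD -b-> LOCK -c-> HOLD -a-> LOCK -c-> HOLD -a-> LOCK -c-> HOLD -a-> LOCK -c-> HOLD -a-> LOCK -b-> SPIN -d-> HOLD -b-> LOCK -a-> LOCK -c-> HOLD  → end HOLD, rejected
w2: Trace: COOL -a-> RUN -c-> RECV -c-> HALT -a-> COOL -d-> SPIN -d-> HOLD -d-> RUN -a-> LOCK -c-> HOLD -a-> LOCK -c-> HOLD -d-> RUN -c-> RECV -d-> LOCK -b-> SPIN -c-> LOCK -c-> HOLD -c-> RECV -d-> LOCK -d-> HOLD -c-> RECV -c-> HALT -b-> HOLD  → end HOLD, rejected
w3: Trace: COOL -a-> RUN -a-> LOCK -d-> HOLD -a-> LOCK -c-> HOLD -c-> RECV -a-> HOLD -d-> RUN -c-> RECV -b-> HALT -d-> HALT  → end HALT, accepted
w4: Trace: COOL -a-> RUN -a-> LOCK -a-> LOCK -b-> SPIN -a-> RECV -b-> HALT -b-> HOLD -c-> RECV -b-> HALT -d-> HALT -c-> COOL -b-> COOL -b-> COOL -b-> COOL -c-> HALT -c-> COOL -c-> HALT -a-> COOL -d-> SPIN  → end SPIN, accepted

2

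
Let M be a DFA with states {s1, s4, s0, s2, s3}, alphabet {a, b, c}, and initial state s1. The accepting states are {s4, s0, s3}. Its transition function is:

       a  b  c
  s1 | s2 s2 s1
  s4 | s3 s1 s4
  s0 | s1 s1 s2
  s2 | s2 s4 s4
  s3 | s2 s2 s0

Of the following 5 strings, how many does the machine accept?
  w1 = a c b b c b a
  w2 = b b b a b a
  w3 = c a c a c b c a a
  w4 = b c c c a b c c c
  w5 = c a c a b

w1: s1 → s2 → s4 → s1 → s2 → s4 → s1 → s2  → end s2, rejected
w2: s1 → s2 → s4 → s1 → s2 → s4 → s3  → end s3, accepted
w3: s1 → s1 → s2 → s4 → s3 → s0 → s1 → s1 → s2 → s2  → end s2, rejected
w4: s1 → s2 → s4 → s4 → s4 → s3 → s2 → s4 → s4 → s4  → end s4, accepted
w5: s1 → s1 → s2 → s4 → s3 → s2  → end s2, rejected

2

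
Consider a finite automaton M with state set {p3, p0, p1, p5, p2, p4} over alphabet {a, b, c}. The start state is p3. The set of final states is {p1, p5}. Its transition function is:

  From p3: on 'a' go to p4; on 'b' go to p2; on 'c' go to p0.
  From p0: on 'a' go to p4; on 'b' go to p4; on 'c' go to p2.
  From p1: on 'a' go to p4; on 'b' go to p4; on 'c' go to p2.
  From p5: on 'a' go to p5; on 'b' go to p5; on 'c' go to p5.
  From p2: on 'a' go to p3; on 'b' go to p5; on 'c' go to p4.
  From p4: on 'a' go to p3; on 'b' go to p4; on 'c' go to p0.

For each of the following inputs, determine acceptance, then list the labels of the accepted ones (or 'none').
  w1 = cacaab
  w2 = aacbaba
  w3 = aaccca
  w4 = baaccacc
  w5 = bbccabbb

w5

w1: p3 → p0 → p4 → p0 → p4 → p3 → p2  → end p2, rejected
w2: p3 → p4 → p3 → p0 → p4 → p3 → p2 → p3  → end p3, rejected
w3: p3 → p4 → p3 → p0 → p2 → p4 → p3  → end p3, rejected
w4: p3 → p2 → p3 → p4 → p0 → p2 → p3 → p0 → p2  → end p2, rejected
w5: p3 → p2 → p5 → p5 → p5 → p5 → p5 → p5 → p5  → end p5, accepted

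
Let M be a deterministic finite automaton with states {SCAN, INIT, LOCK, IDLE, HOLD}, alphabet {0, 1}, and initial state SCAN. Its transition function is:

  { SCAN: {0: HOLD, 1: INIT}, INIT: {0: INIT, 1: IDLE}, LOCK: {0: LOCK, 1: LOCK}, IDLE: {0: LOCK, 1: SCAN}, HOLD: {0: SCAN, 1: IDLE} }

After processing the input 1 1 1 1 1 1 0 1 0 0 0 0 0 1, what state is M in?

SCAN → INIT → IDLE → SCAN → INIT → IDLE → SCAN → HOLD → IDLE → LOCK → LOCK → LOCK → LOCK → LOCK → LOCK

LOCK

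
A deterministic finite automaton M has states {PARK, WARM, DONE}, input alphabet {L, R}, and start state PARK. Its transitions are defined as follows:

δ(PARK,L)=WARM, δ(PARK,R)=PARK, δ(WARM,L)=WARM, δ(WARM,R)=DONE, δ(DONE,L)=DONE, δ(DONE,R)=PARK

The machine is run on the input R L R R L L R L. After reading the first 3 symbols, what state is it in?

DONE

Trace: PARK -R-> PARK -L-> WARM -R-> DONE
After 3 symbols: DONE.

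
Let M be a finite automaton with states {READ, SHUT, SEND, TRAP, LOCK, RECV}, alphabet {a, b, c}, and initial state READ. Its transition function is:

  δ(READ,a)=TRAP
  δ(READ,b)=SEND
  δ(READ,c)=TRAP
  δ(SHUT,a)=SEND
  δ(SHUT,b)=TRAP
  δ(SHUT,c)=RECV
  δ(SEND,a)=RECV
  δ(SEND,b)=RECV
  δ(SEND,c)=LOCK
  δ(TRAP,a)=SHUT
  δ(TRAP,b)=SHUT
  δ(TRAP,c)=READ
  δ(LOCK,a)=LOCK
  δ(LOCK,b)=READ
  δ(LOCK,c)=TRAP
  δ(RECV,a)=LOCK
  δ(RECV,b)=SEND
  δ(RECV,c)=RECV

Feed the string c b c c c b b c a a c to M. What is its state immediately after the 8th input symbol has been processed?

READ → TRAP → SHUT → RECV → RECV → RECV → SEND → RECV → RECV
After 8 symbols: RECV.

RECV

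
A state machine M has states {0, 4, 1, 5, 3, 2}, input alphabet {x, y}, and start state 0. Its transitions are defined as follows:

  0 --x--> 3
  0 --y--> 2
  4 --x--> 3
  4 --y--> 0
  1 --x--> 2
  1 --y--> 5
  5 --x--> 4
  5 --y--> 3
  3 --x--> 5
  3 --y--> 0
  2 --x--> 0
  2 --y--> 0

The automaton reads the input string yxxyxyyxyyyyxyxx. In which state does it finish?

0 → 2 → 0 → 3 → 0 → 3 → 0 → 2 → 0 → 2 → 0 → 2 → 0 → 3 → 0 → 3 → 5

5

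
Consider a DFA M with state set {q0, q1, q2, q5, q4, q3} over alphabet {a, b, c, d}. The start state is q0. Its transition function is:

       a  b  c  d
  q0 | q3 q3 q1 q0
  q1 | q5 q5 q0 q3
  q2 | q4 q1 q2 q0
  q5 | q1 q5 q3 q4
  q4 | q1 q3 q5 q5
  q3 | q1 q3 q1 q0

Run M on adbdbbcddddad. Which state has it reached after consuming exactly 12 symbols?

q3

q0 → q3 → q0 → q3 → q0 → q3 → q3 → q1 → q3 → q0 → q0 → q0 → q3
After 12 symbols: q3.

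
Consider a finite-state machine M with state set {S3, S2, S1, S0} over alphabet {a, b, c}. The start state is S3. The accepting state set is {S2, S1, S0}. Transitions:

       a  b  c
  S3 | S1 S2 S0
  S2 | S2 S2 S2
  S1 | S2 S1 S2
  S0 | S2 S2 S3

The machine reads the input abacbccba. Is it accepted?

Yes

S3 → S1 → S1 → S2 → S2 → S2 → S2 → S2 → S2 → S2
End state S2 is accepting.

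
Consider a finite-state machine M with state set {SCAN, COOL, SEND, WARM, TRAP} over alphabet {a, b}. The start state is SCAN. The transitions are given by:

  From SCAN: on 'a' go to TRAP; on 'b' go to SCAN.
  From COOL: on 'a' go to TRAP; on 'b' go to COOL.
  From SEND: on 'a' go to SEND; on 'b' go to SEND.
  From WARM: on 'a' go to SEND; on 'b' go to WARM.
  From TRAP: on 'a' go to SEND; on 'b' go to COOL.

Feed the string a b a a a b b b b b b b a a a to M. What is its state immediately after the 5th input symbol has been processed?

SEND

SCAN → TRAP → COOL → TRAP → SEND → SEND
After 5 symbols: SEND.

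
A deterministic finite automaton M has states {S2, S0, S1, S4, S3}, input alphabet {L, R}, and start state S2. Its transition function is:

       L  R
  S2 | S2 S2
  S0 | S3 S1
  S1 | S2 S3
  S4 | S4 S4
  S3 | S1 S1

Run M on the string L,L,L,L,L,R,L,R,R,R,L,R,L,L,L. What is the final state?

S2

Trace: S2 -L-> S2 -L-> S2 -L-> S2 -L-> S2 -L-> S2 -R-> S2 -L-> S2 -R-> S2 -R-> S2 -R-> S2 -L-> S2 -R-> S2 -L-> S2 -L-> S2 -L-> S2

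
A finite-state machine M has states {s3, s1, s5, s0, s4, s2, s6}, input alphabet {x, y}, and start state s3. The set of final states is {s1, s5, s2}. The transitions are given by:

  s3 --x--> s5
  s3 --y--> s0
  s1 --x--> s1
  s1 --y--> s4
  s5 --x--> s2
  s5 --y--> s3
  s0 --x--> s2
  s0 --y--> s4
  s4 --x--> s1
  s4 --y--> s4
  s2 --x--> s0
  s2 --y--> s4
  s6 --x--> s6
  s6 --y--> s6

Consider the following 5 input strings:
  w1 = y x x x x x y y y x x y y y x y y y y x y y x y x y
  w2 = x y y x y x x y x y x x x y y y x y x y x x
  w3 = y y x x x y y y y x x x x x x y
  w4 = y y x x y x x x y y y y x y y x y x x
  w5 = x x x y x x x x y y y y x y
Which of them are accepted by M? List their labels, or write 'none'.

w1:
  start at s3
  read 'y': s3 → s0
  read 'x': s0 → s2
  read 'x': s2 → s0
  read 'x': s0 → s2
  read 'x': s2 → s0
  read 'x': s0 → s2
  read 'y': s2 → s4
  read 'y': s4 → s4
  read 'y': s4 → s4
  read 'x': s4 → s1
  read 'x': s1 → s1
  read 'y': s1 → s4
  read 'y': s4 → s4
  read 'y': s4 → s4
  read 'x': s4 → s1
  read 'y': s1 → s4
  read 'y': s4 → s4
  read 'y': s4 → s4
  read 'y': s4 → s4
  read 'x': s4 → s1
  read 'y': s1 → s4
  read 'y': s4 → s4
  read 'x': s4 → s1
  read 'y': s1 → s4
  read 'x': s4 → s1
  read 'y': s1 → s4
  end s4, rejected
w2:
  start at s3
  read 'x': s3 → s5
  read 'y': s5 → s3
  read 'y': s3 → s0
  read 'x': s0 → s2
  read 'y': s2 → s4
  read 'x': s4 → s1
  read 'x': s1 → s1
  read 'y': s1 → s4
  read 'x': s4 → s1
  read 'y': s1 → s4
  read 'x': s4 → s1
  read 'x': s1 → s1
  read 'x': s1 → s1
  read 'y': s1 → s4
  read 'y': s4 → s4
  read 'y': s4 → s4
  read 'x': s4 → s1
  read 'y': s1 → s4
  read 'x': s4 → s1
  read 'y': s1 → s4
  read 'x': s4 → s1
  read 'x': s1 → s1
  end s1, accepted
w3:
  start at s3
  read 'y': s3 → s0
  read 'y': s0 → s4
  read 'x': s4 → s1
  read 'x': s1 → s1
  read 'x': s1 → s1
  read 'y': s1 → s4
  read 'y': s4 → s4
  read 'y': s4 → s4
  read 'y': s4 → s4
  read 'x': s4 → s1
  read 'x': s1 → s1
  read 'x': s1 → s1
  read 'x': s1 → s1
  read 'x': s1 → s1
  read 'x': s1 → s1
  read 'y': s1 → s4
  end s4, rejected
w4:
  start at s3
  read 'y': s3 → s0
  read 'y': s0 → s4
  read 'x': s4 → s1
  read 'x': s1 → s1
  read 'y': s1 → s4
  read 'x': s4 → s1
  read 'x': s1 → s1
  read 'x': s1 → s1
  read 'y': s1 → s4
  read 'y': s4 → s4
  read 'y': s4 → s4
  read 'y': s4 → s4
  read 'x': s4 → s1
  read 'y': s1 → s4
  read 'y': s4 → s4
  read 'x': s4 → s1
  read 'y': s1 → s4
  read 'x': s4 → s1
  read 'x': s1 → s1
  end s1, accepted
w5:
  start at s3
  read 'x': s3 → s5
  read 'x': s5 → s2
  read 'x': s2 → s0
  read 'y': s0 → s4
  read 'x': s4 → s1
  read 'x': s1 → s1
  read 'x': s1 → s1
  read 'x': s1 → s1
  read 'y': s1 → s4
  read 'y': s4 → s4
  read 'y': s4 → s4
  read 'y': s4 → s4
  read 'x': s4 → s1
  read 'y': s1 → s4
  end s4, rejected

w2, w4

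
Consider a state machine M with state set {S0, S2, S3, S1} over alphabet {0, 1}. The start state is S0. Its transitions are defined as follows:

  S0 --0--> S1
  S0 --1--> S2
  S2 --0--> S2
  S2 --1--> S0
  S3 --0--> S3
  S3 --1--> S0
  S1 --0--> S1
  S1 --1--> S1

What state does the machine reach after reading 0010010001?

S1

start at S0
read '0': S0 → S1
read '0': S1 → S1
read '1': S1 → S1
read '0': S1 → S1
read '0': S1 → S1
read '1': S1 → S1
read '0': S1 → S1
read '0': S1 → S1
read '0': S1 → S1
read '1': S1 → S1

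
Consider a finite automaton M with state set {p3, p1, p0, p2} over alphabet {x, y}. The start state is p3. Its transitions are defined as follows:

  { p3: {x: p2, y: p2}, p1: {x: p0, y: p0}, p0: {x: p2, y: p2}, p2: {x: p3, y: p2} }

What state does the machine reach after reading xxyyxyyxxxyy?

Trace: p3 -x-> p2 -x-> p3 -y-> p2 -y-> p2 -x-> p3 -y-> p2 -y-> p2 -x-> p3 -x-> p2 -x-> p3 -y-> p2 -y-> p2

p2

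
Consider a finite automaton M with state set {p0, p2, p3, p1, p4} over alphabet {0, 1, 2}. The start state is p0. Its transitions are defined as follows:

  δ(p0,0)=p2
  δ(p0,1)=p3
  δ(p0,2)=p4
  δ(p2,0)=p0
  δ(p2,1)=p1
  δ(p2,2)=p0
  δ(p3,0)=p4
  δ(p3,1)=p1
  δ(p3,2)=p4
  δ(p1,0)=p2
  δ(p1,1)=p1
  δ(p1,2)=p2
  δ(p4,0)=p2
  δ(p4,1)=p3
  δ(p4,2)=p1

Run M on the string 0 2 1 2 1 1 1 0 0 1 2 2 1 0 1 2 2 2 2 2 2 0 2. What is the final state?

p0

start at p0
read '0': p0 → p2
read '2': p2 → p0
read '1': p0 → p3
read '2': p3 → p4
read '1': p4 → p3
read '1': p3 → p1
read '1': p1 → p1
read '0': p1 → p2
read '0': p2 → p0
read '1': p0 → p3
read '2': p3 → p4
read '2': p4 → p1
read '1': p1 → p1
read '0': p1 → p2
read '1': p2 → p1
read '2': p1 → p2
read '2': p2 → p0
read '2': p0 → p4
read '2': p4 → p1
read '2': p1 → p2
read '2': p2 → p0
read '0': p0 → p2
read '2': p2 → p0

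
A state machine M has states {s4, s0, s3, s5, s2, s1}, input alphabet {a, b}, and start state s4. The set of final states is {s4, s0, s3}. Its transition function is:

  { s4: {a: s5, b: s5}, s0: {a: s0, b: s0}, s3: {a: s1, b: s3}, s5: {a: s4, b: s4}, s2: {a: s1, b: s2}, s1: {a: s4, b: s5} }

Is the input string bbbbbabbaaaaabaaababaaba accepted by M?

s4 → s5 → s4 → s5 → s4 → s5 → s4 → s5 → s4 → s5 → s4 → s5 → s4 → s5 → s4 → s5 → s4 → s5 → s4 → s5 → s4 → s5 → s4 → s5 → s4
End state s4 is accepting.

Yes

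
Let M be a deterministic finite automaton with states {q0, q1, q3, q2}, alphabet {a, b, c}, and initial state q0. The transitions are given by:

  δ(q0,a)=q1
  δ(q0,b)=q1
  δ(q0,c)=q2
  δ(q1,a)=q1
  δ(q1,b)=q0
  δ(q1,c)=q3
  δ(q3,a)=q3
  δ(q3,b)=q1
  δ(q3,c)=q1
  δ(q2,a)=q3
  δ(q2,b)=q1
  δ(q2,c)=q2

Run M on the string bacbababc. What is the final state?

q2

q0 → q1 → q1 → q3 → q1 → q1 → q0 → q1 → q0 → q2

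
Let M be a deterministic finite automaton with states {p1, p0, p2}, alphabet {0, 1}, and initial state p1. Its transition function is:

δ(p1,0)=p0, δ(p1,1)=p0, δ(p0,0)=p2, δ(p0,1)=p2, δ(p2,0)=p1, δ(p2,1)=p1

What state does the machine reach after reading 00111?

p1 → p0 → p2 → p1 → p0 → p2

p2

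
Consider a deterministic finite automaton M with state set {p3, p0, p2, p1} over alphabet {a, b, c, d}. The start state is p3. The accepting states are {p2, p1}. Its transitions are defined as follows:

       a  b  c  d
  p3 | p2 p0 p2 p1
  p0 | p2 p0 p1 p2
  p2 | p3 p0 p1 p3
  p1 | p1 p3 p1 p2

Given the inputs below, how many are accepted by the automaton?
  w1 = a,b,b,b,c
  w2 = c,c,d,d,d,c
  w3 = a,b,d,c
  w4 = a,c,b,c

4

w1: Trace: p3 -a-> p2 -b-> p0 -b-> p0 -b-> p0 -c-> p1  → end p1, accepted
w2: Trace: p3 -c-> p2 -c-> p1 -d-> p2 -d-> p3 -d-> p1 -c-> p1  → end p1, accepted
w3: Trace: p3 -a-> p2 -b-> p0 -d-> p2 -c-> p1  → end p1, accepted
w4: Trace: p3 -a-> p2 -c-> p1 -b-> p3 -c-> p2  → end p2, accepted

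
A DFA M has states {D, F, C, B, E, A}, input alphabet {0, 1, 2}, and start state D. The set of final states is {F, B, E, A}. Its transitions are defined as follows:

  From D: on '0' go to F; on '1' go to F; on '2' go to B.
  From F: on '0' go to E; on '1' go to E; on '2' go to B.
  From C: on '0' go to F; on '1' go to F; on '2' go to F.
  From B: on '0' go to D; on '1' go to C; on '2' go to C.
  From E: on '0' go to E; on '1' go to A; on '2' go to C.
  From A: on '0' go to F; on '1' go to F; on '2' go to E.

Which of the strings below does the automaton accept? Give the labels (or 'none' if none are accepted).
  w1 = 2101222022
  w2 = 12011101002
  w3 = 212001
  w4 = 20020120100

w3, w4

w1: D → B → C → F → E → C → F → B → D → B → C  → end C, rejected
w2: D → F → B → D → F → E → A → F → E → E → E → C  → end C, rejected
w3: D → B → C → F → E → E → A  → end A, accepted
w4: D → B → D → F → B → D → F → B → D → F → E → E  → end E, accepted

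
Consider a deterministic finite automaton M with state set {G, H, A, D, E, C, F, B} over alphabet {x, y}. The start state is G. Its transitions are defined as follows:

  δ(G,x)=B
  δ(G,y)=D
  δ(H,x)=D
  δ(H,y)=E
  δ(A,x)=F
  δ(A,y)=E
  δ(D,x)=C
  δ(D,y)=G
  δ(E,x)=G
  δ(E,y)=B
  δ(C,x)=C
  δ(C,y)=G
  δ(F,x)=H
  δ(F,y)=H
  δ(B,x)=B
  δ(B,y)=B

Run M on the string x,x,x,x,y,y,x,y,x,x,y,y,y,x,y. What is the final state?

B

Trace: G -x-> B -x-> B -x-> B -x-> B -y-> B -y-> B -x-> B -y-> B -x-> B -x-> B -y-> B -y-> B -y-> B -x-> B -y-> B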